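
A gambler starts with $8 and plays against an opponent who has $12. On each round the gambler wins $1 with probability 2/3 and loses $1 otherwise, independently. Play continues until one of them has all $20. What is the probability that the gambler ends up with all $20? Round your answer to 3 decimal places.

Let r = q/p = (1/3)/(2/3) = 1/2. The recurrence P(i) = p·P(i+1) + q·P(i−1) with P(0)=0, P(20)=1 gives P(i) = (1 − r^i)/(1 − r^20).
P(8) = (1 − (1/2)^8) / (1 − (1/2)^20) = 69632/69905 ≈ 0.996.

0.996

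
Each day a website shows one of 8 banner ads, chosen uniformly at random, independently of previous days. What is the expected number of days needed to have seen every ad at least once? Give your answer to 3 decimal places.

21.743

After i distinct types are collected, each trial gives a new one with probability (8−i)/8, so the expected wait for the next new type is 8/(8−i).
E = 8/8 + 8/7 + 8/6 + 8/5 + 8/4 + 8/3 + 8/2 + 8/1 = 761/35 ≈ 21.743.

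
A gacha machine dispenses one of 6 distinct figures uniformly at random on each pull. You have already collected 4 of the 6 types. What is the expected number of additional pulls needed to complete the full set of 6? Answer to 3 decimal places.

9.000

Starting from 4 distinct types, each trial gives a new one with probability (6−i)/6 when i types are held, so the wait for the next new type is 6/(6−i).
E = 6/2 + 6/1 = 9 ≈ 9.000.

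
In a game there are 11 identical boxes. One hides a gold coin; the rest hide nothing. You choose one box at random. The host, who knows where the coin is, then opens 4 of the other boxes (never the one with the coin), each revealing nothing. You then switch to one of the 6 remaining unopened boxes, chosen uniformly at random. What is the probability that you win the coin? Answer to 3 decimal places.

Your original box holds the coin with probability 1/11, so the other 10 collectively hold it with probability 10/11.
The host can always find 4 empty boxes to open, so the reveals don't change that 10/11; it is now spread over the 6 remaining unopened boxes.
P(win by switching) = (10/11) · (1/6) = 5/33 ≈ 0.152.

0.152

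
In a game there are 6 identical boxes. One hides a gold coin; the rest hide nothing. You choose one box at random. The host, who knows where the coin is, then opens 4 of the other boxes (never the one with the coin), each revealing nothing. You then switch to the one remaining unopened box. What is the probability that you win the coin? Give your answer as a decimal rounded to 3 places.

0.833

Your original box holds the coin with probability 1/6, so the other 5 collectively hold it with probability 5/6.
The host can always find 4 empty boxes to open, so the reveals don't change that 5/6; it is now spread over the 1 remaining unopened box.
P(win by switching) = (5/6) · (1/1) = 5/6 ≈ 0.833.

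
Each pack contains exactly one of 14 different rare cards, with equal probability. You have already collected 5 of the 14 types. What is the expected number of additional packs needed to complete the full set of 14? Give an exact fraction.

Starting from 5 distinct types, each trial gives a new one with probability (14−i)/14 when i types are held, so the wait for the next new type is 14/(14−i).
E = 14/9 + 14/8 + 14/7 + 14/6 + 14/5 + 14/4 + 14/3 + 14/2 + 14/1 = 7129/180.

7129/180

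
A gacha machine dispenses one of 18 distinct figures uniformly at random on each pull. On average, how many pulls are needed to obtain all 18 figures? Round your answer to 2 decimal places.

After i distinct types are collected, each trial gives a new one with probability (18−i)/18, so the expected wait for the next new type is 18/(18−i).
E = 18/18 + 18/17 + 18/16 + 18/15 + 18/14 + 18/13 + 18/12 + 18/11 + 18/10 + 18/9 + 18/8 + 18/7 + 18/6 + 18/5 + 18/4 + 18/3 + 18/2 + 18/1 = 42822903/680680 ≈ 62.91.

62.91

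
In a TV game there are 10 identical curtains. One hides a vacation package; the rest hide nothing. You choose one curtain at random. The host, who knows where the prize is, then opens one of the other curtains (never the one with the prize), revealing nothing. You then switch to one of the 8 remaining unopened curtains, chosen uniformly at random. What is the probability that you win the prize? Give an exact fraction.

Your original curtain holds the prize with probability 1/10, so the other 9 collectively hold it with probability 9/10.
The host can always find an empty curtain to open, so this doesn't change that 9/10; it is now spread over the 8 remaining unopened curtains.
P(win by switching) = (9/10) · (1/8) = 9/80.

9/80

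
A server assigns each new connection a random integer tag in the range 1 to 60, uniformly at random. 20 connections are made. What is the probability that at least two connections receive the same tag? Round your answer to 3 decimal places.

It's easier to compute the probability that all 20 are distinct.
P(all distinct) = 60/60 · 59/60 · ··· · 41/60 ≈ 0.028.
So the probability of at least one match is 1 − 0.028 = 0.972.

0.972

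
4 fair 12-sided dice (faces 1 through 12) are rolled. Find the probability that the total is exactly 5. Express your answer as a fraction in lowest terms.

There are 12^4 = 20736 equally likely outcomes.
The number of ordered 4-tuples from {1,…,12} summing to 5 is 4.
P(sum = 5) = 4/20736 = 1/5184.

1/5184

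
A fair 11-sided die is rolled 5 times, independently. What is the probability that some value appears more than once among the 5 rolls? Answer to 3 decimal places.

P(all 5 different) = 11/11 · 10/11 · ··· · 7/11 ≈ 0.344.
P(at least two equal) = 1 − 0.344 = 0.656.

0.656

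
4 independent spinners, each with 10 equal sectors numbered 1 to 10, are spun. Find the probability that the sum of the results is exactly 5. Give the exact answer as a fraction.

1/2500

There are 10^4 = 10000 equally likely outcomes.
The number of ordered 4-tuples from {1,…,10} summing to 5 is 4.
P(sum = 5) = 4/10000 = 1/2500.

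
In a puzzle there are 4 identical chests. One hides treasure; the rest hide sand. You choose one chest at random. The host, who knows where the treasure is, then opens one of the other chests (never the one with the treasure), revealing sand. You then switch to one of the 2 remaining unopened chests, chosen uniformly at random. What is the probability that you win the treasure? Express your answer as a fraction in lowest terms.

Your original chest holds the treasure with probability 1/4, so the other 3 collectively hold it with probability 3/4.
The host can always find an empty chest to open, so this doesn't change that 3/4; it is now spread over the 2 remaining unopened chests.
P(win by switching) = (3/4) · (1/2) = 3/8.

3/8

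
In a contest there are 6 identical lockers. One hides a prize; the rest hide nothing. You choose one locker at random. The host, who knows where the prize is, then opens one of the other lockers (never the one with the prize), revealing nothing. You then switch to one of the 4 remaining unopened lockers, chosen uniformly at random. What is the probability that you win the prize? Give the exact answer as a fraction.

5/24

Your original locker holds the prize with probability 1/6, so the other 5 collectively hold it with probability 5/6.
The host can always find an empty locker to open, so this doesn't change that 5/6; it is now spread over the 4 remaining unopened lockers.
P(win by switching) = (5/6) · (1/4) = 5/24.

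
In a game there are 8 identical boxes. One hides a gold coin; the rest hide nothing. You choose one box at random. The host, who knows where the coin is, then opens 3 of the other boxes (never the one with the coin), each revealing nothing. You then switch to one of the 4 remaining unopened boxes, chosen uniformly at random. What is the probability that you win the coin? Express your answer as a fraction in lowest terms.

7/32

Your original box holds the coin with probability 1/8, so the other 7 collectively hold it with probability 7/8.
The host can always find 3 empty boxes to open, so the reveals don't change that 7/8; it is now spread over the 4 remaining unopened boxes.
P(win by switching) = (7/8) · (1/4) = 7/32.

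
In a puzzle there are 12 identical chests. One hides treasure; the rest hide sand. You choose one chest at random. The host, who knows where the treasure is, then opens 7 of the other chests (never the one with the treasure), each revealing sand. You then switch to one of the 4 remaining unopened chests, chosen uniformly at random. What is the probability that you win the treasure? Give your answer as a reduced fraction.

11/48

Your original chest holds the treasure with probability 1/12, so the other 11 collectively hold it with probability 11/12.
The host can always find 7 empty chests to open, so the reveals don't change that 11/12; it is now spread over the 4 remaining unopened chests.
P(win by switching) = (11/12) · (1/4) = 11/48.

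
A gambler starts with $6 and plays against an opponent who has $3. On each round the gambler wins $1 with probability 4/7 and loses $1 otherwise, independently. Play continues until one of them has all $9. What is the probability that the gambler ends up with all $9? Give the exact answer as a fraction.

Let r = q/p = (3/7)/(4/7) = 3/4. The recurrence P(i) = p·P(i+1) + q·P(i−1) with P(0)=0, P(9)=1 gives P(i) = (1 − r^i)/(1 − r^9).
P(6) = (1 − (3/4)^6) / (1 − (3/4)^9) = 5824/6553.

5824/6553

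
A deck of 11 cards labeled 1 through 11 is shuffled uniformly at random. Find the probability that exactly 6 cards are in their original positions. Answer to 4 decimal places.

0.0005

Choose which 6 of the 11 are fixed: C(11,6) = 462 ways.
The remaining 5 must have no fixed point: D(5) = 44.
P = 462·44/39916800 = 11/21600 ≈ 0.0005.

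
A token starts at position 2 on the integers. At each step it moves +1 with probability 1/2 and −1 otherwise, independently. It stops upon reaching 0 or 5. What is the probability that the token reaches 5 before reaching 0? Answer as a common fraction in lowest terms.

2/5

With a fair step, P(i) = ½P(i−1) + ½P(i+1) with P(0)=0, P(5)=1 has the linear solution P(i) = i/5.
P(2) = 2/5.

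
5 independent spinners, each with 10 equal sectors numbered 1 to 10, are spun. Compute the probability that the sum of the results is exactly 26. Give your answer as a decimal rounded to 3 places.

There are 10^5 = 100000 equally likely outcomes.
The number of ordered 5-tuples from {1,…,10} summing to 26 is 5875.
P(sum = 26) = 5875/100000 = 47/800 ≈ 0.059.

0.059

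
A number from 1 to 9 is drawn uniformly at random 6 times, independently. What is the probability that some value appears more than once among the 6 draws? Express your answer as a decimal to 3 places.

P(all 6 different) = 9/9 · 8/9 · ··· · 4/9 ≈ 0.114.
P(at least two equal) = 1 − 0.114 = 0.886.

0.886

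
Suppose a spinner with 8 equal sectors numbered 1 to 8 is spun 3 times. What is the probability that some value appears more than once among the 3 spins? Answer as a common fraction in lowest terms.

P(all 3 different) = 8/8 · 7/8 · ··· · 6/8 = 21/32.
P(at least two equal) = 1 − 21/32 = 11/32.

11/32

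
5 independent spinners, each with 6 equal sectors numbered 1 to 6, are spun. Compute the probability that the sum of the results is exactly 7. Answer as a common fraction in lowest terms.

5/2592

There are 6^5 = 7776 equally likely outcomes.
The number of ordered 5-tuples from {1,…,6} summing to 7 is 15.
P(sum = 7) = 15/7776 = 5/2592.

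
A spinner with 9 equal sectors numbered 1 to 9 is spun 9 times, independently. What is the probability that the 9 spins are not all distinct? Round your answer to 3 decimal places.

P(all 9 different) = 9/9 · 8/9 · ··· · 1/9 ≈ 0.001.
P(at least two equal) = 1 − 0.001 = 0.999.

0.999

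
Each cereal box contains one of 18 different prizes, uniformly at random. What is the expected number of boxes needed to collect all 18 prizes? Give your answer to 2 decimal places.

62.91

After i distinct types are collected, each trial gives a new one with probability (18−i)/18, so the expected wait for the next new type is 18/(18−i).
E = 18/18 + 18/17 + 18/16 + 18/15 + 18/14 + 18/13 + 18/12 + 18/11 + 18/10 + 18/9 + 18/8 + 18/7 + 18/6 + 18/5 + 18/4 + 18/3 + 18/2 + 18/1 = 42822903/680680 ≈ 62.91.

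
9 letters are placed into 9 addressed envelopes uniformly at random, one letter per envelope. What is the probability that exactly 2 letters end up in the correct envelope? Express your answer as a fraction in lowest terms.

Choose which 2 of the 9 are fixed: C(9,2) = 36 ways.
The remaining 7 must have no fixed point: D(7) = 1854.
P = 36·1854/362880 = 103/560.

103/560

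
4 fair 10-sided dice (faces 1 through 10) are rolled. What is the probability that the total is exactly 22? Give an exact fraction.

67/1000

There are 10^4 = 10000 equally likely outcomes.
The number of ordered 4-tuples from {1,…,10} summing to 22 is 670.
P(sum = 22) = 670/10000 = 67/1000.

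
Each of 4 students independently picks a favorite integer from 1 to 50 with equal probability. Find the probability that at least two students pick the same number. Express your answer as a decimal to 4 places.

0.1156

It's easier to compute the probability that all 4 are distinct.
P(all distinct) = 50/50 · 49/50 · ··· · 47/50 ≈ 0.8844.
So the probability of at least one match is 1 − 0.8844 = 0.1156.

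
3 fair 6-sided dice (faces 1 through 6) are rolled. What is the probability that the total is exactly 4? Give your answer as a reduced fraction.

There are 6^3 = 216 equally likely outcomes.
The number of ordered 3-tuples from {1,…,6} summing to 4 is 3.
P(sum = 4) = 3/216 = 1/72.

1/72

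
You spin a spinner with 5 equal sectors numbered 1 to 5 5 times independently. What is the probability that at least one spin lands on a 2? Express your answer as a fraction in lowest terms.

P(no spin lands on a 2) = (4/5)^5 = 1024/3125.
P(at least one) = 1 − 1024/3125 = 2101/3125.

2101/3125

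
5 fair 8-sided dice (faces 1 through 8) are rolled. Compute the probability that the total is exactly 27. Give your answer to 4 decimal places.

0.0534

There are 8^5 = 32768 equally likely outcomes.
The number of ordered 5-tuples from {1,…,8} summing to 27 is 1750.
P(sum = 27) = 1750/32768 = 875/16384 ≈ 0.0534.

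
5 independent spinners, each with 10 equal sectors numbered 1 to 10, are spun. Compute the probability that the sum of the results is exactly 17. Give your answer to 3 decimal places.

0.017

There are 10^5 = 100000 equally likely outcomes.
The number of ordered 5-tuples from {1,…,10} summing to 17 is 1745.
P(sum = 17) = 1745/100000 = 349/20000 ≈ 0.017.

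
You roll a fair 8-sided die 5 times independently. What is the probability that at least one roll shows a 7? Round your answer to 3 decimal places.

P(no roll shows a 7) = (7/8)^5 ≈ 0.513.
P(at least one) = 1 − 0.513 = 0.487.

0.487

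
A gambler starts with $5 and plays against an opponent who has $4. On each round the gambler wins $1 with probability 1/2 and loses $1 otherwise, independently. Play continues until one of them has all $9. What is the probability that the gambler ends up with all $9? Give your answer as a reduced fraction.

With a fair step, P(i) = ½P(i−1) + ½P(i+1) with P(0)=0, P(9)=1 has the linear solution P(i) = i/9.
P(5) = 5/9.

5/9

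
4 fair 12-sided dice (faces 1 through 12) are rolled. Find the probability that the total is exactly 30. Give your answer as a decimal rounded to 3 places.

0.048

There are 12^4 = 20736 equally likely outcomes.
The number of ordered 4-tuples from {1,…,12} summing to 30 is 994.
P(sum = 30) = 994/20736 = 497/10368 ≈ 0.048.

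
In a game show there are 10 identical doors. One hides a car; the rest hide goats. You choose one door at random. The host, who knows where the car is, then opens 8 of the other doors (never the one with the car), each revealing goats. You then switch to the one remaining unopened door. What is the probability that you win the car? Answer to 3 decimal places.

0.900

Your original door holds the car with probability 1/10, so the other 9 collectively hold it with probability 9/10.
The host can always find 8 empty doors to open, so the reveals don't change that 9/10; it is now spread over the 1 remaining unopened door.
P(win by switching) = (9/10) · (1/1) = 9/10 ≈ 0.900.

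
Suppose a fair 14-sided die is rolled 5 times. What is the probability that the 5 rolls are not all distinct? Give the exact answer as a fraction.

2657/4802

P(all 5 different) = 14/14 · 13/14 · ··· · 10/14 = 2145/4802.
P(at least two equal) = 1 − 2145/4802 = 2657/4802.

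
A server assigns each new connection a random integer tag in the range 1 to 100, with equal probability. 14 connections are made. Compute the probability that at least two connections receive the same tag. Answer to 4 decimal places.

It's easier to compute the probability that all 14 are distinct.
P(all distinct) = 100/100 · 99/100 · ··· · 87/100 ≈ 0.3852.
So the probability of at least one match is 1 − 0.3852 = 0.6148.

0.6148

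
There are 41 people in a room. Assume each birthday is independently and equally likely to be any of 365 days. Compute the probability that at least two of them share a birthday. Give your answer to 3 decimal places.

It's easier to compute the probability that all 41 are distinct.
P(all distinct) = 365/365 · 364/365 · ··· · 325/365 ≈ 0.097.
So the probability of at least one match is 1 − 0.097 = 0.903.

0.903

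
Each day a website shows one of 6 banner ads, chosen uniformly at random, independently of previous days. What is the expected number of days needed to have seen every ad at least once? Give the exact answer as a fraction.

147/10

After i distinct types are collected, each trial gives a new one with probability (6−i)/6, so the expected wait for the next new type is 6/(6−i).
E = 6/6 + 6/5 + 6/4 + 6/3 + 6/2 + 6/1 = 147/10.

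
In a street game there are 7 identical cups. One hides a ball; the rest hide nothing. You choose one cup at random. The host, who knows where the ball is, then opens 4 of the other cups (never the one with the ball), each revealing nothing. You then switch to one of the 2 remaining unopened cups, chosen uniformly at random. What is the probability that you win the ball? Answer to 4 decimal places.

0.4286

Your original cup holds the ball with probability 1/7, so the other 6 collectively hold it with probability 6/7.
The host can always find 4 empty cups to open, so the reveals don't change that 6/7; it is now spread over the 2 remaining unopened cups.
P(win by switching) = (6/7) · (1/2) = 3/7 ≈ 0.4286.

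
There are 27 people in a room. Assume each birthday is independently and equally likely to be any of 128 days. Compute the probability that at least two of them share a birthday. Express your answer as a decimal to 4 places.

It's easier to compute the probability that all 27 are distinct.
P(all distinct) = 128/128 · 127/128 · ··· · 102/128 ≈ 0.0521.
So the probability of at least one match is 1 − 0.0521 = 0.9479.

0.9479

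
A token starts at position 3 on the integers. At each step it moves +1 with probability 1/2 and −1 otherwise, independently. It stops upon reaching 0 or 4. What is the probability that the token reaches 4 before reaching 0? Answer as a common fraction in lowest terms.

With a fair step, P(i) = ½P(i−1) + ½P(i+1) with P(0)=0, P(4)=1 has the linear solution P(i) = i/4.
P(3) = 3/4.

3/4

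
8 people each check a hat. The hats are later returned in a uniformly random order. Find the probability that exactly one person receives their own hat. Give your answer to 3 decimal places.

0.368

Choose which one is fixed: C(8,1) = 8 ways.
The remaining 7 must have no fixed point: D(7) = 1854.
P = 8·1854/40320 = 103/280 ≈ 0.368.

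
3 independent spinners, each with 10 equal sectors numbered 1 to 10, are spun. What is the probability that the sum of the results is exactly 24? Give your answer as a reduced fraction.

There are 10^3 = 1000 equally likely outcomes.
The number of ordered 3-tuples from {1,…,10} summing to 24 is 28.
P(sum = 24) = 28/1000 = 7/250.

7/250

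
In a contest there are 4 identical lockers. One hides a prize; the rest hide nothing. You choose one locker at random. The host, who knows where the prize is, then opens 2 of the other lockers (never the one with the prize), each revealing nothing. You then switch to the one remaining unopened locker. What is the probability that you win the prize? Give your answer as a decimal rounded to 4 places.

Your original locker holds the prize with probability 1/4, so the other 3 collectively hold it with probability 3/4.
The host can always find 2 empty lockers to open, so the reveals don't change that 3/4; it is now spread over the 1 remaining unopened locker.
P(win by switching) = (3/4) · (1/1) = 3/4 ≈ 0.7500.

0.7500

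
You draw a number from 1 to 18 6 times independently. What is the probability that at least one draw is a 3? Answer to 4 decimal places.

P(no draw is a 3) = (17/18)^6 ≈ 0.7097.
P(at least one) = 1 − 0.7097 = 0.2903.

0.2903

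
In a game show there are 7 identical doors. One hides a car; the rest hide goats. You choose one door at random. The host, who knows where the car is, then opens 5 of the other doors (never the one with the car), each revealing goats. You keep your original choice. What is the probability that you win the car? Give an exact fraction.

The host can always open 5 empty doors regardless of your choice, so the reveals give no information about your original door.
P(win by staying) = 1/7.

1/7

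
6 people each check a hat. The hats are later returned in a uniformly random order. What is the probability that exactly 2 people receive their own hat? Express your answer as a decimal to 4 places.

Choose which 2 of the 6 are fixed: C(6,2) = 15 ways.
The remaining 4 must have no fixed point: D(4) = 9.
P = 15·9/720 = 3/16 ≈ 0.1875.

0.1875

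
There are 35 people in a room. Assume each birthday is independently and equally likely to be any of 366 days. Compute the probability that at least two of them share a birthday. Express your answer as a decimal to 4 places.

It's easier to compute the probability that all 35 are distinct.
P(all distinct) = 366/366 · 365/366 · ··· · 332/366 ≈ 0.1865.
So the probability of at least one match is 1 − 0.1865 = 0.8135.

0.8135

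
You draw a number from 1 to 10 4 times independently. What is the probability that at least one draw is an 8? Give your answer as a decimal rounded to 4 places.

0.3439

P(no draw is an 8) = (9/10)^4 ≈ 0.6561.
P(at least one) = 1 − 0.6561 = 0.3439.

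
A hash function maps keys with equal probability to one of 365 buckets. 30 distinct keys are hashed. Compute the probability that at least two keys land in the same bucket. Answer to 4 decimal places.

It's easier to compute the probability that all 30 are distinct.
P(all distinct) = 365/365 · 364/365 · ··· · 336/365 ≈ 0.2937.
So the probability of at least one match is 1 − 0.2937 = 0.7063.

0.7063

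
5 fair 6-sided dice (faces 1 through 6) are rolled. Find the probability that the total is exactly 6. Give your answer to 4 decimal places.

There are 6^5 = 7776 equally likely outcomes.
The number of ordered 5-tuples from {1,…,6} summing to 6 is 5.
P(sum = 6) = 5/7776 ≈ 0.0006.

0.0006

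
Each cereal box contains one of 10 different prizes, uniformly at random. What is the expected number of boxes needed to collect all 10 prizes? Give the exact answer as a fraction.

7381/252

After i distinct types are collected, each trial gives a new one with probability (10−i)/10, so the expected wait for the next new type is 10/(10−i).
E = 10/10 + 10/9 + 10/8 + 10/7 + 10/6 + 10/5 + 10/4 + 10/3 + 10/2 + 10/1 = 7381/252.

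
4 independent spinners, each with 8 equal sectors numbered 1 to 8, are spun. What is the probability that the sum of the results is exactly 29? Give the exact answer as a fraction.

There are 8^4 = 4096 equally likely outcomes.
The number of ordered 4-tuples from {1,…,8} summing to 29 is 20.
P(sum = 29) = 20/4096 = 5/1024.

5/1024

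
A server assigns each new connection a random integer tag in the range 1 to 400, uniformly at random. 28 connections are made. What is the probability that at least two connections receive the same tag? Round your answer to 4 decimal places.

It's easier to compute the probability that all 28 are distinct.
P(all distinct) = 400/400 · 399/400 · ··· · 373/400 ≈ 0.3801.
So the probability of at least one match is 1 − 0.3801 = 0.6199.

0.6199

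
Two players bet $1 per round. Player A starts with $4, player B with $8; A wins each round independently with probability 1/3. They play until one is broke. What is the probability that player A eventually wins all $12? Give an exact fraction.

1/273

Let r = q/p = (2/3)/(1/3) = 2. The recurrence P(i) = p·P(i+1) + q·P(i−1) with P(0)=0, P(12)=1 gives P(i) = (1 − r^i)/(1 − r^12).
P(4) = (1 − (2)^4) / (1 − (2)^12) = 1/273.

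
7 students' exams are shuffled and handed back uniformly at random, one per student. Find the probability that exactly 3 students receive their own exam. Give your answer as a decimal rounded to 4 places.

Choose which 3 of the 7 are fixed: C(7,3) = 35 ways.
The remaining 4 must have no fixed point: D(4) = 9.
P = 35·9/5040 = 1/16 ≈ 0.0625.

0.0625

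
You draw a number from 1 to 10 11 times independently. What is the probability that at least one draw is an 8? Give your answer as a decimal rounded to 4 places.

0.6862

P(no draw is an 8) = (9/10)^11 ≈ 0.3138.
P(at least one) = 1 − 0.3138 = 0.6862.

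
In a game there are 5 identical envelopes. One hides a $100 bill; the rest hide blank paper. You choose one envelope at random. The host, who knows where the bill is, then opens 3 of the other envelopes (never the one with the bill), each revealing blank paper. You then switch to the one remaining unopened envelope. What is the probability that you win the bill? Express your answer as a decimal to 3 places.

0.800

Your original envelope holds the bill with probability 1/5, so the other 4 collectively hold it with probability 4/5.
The host can always find 3 empty envelopes to open, so the reveals don't change that 4/5; it is now spread over the 1 remaining unopened envelope.
P(win by switching) = (4/5) · (1/1) = 4/5 ≈ 0.800.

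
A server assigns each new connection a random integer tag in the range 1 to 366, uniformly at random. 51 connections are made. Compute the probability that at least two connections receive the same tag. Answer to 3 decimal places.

It's easier to compute the probability that all 51 are distinct.
P(all distinct) = 366/366 · 365/366 · ··· · 316/366 ≈ 0.026.
So the probability of at least one match is 1 − 0.026 = 0.974.

0.974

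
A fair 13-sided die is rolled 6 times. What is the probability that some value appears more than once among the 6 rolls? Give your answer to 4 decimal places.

0.7440

P(all 6 different) = 13/13 · 12/13 · ··· · 8/13 ≈ 0.2560.
P(at least two equal) = 1 − 0.2560 = 0.7440.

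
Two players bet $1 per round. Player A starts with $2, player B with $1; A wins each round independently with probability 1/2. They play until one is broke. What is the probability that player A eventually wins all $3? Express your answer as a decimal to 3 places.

0.667

With a fair step, P(i) = ½P(i−1) + ½P(i+1) with P(0)=0, P(3)=1 has the linear solution P(i) = i/3.
P(2) = 2/3 ≈ 0.667.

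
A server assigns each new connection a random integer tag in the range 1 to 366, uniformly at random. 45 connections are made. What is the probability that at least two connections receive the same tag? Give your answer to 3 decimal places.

0.940

It's easier to compute the probability that all 45 are distinct.
P(all distinct) = 366/366 · 365/366 · ··· · 322/366 ≈ 0.060.
So the probability of at least one match is 1 − 0.060 = 0.940.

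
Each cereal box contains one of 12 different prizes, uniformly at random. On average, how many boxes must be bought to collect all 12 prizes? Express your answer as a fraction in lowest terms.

86021/2310

After i distinct types are collected, each trial gives a new one with probability (12−i)/12, so the expected wait for the next new type is 12/(12−i).
E = 12/12 + 12/11 + 12/10 + 12/9 + 12/8 + 12/7 + 12/6 + 12/5 + 12/4 + 12/3 + 12/2 + 12/1 = 86021/2310.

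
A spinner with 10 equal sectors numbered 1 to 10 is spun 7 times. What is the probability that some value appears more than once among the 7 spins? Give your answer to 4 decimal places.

P(all 7 different) = 10/10 · 9/10 · ··· · 4/10 ≈ 0.0605.
P(at least two equal) = 1 − 0.0605 = 0.9395.

0.9395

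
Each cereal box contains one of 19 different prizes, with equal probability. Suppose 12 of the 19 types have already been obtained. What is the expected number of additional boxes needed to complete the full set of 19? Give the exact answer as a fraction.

Starting from 12 distinct types, each trial gives a new one with probability (19−i)/19 when i types are held, so the wait for the next new type is 19/(19−i).
E = 19/7 + 19/6 + 19/5 + 19/4 + 19/3 + 19/2 + 19/1 = 6897/140.

6897/140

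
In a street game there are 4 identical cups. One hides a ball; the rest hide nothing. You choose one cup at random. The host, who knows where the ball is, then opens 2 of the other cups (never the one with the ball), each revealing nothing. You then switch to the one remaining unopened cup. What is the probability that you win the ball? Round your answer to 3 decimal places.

0.750

Your original cup holds the ball with probability 1/4, so the other 3 collectively hold it with probability 3/4.
The host can always find 2 empty cups to open, so the reveals don't change that 3/4; it is now spread over the 1 remaining unopened cup.
P(win by switching) = (3/4) · (1/1) = 3/4 ≈ 0.750.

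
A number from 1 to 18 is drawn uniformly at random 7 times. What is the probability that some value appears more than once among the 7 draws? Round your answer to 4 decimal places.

P(all 7 different) = 18/18 · 17/18 · ··· · 12/18 ≈ 0.2620.
P(at least two equal) = 1 − 0.2620 = 0.7380.

0.7380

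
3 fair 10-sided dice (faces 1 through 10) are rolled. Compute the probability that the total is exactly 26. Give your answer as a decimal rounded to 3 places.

There are 10^3 = 1000 equally likely outcomes.
The number of ordered 3-tuples from {1,…,10} summing to 26 is 15.
P(sum = 26) = 15/1000 = 3/200 ≈ 0.015.

0.015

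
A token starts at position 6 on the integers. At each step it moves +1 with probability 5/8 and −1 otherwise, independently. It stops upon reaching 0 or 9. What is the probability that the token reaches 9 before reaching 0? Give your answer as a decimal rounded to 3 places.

Let r = q/p = (3/8)/(5/8) = 3/5. The recurrence P(i) = p·P(i+1) + q·P(i−1) with P(0)=0, P(9)=1 gives P(i) = (1 − r^i)/(1 − r^9).
P(6) = (1 − (3/5)^6) / (1 − (3/5)^9) = 19000/19729 ≈ 0.963.

0.963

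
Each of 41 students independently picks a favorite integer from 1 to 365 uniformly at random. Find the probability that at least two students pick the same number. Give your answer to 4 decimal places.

It's easier to compute the probability that all 41 are distinct.
P(all distinct) = 365/365 · 364/365 · ··· · 325/365 ≈ 0.0968.
So the probability of at least one match is 1 − 0.0968 = 0.9032.

0.9032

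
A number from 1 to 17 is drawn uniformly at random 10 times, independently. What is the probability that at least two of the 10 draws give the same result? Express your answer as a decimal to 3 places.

0.965

P(all 10 different) = 17/17 · 16/17 · ··· · 8/17 ≈ 0.035.
P(at least two equal) = 1 − 0.035 = 0.965.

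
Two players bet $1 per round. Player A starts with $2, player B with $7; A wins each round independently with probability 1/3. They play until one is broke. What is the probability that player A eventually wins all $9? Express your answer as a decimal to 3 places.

0.006

Let r = q/p = (2/3)/(1/3) = 2. The recurrence P(i) = p·P(i+1) + q·P(i−1) with P(0)=0, P(9)=1 gives P(i) = (1 − r^i)/(1 − r^9).
P(2) = (1 − (2)^2) / (1 − (2)^9) = 3/511 ≈ 0.006.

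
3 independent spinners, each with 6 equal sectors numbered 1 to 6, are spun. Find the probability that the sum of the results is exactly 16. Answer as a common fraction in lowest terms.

There are 6^3 = 216 equally likely outcomes.
The number of ordered 3-tuples from {1,…,6} summing to 16 is 6.
P(sum = 16) = 6/216 = 1/36.

1/36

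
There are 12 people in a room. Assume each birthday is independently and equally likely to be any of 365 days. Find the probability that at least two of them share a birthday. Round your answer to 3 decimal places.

It's easier to compute the probability that all 12 are distinct.
P(all distinct) = 365/365 · 364/365 · ··· · 354/365 ≈ 0.833.
So the probability of at least one match is 1 − 0.833 = 0.167.

0.167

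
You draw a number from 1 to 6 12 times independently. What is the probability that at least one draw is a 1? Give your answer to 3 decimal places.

P(no draw is a 1) = (5/6)^12 ≈ 0.112.
P(at least one) = 1 − 0.112 = 0.888.

0.888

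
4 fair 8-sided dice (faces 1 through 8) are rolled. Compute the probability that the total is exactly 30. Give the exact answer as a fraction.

There are 8^4 = 4096 equally likely outcomes.
The number of ordered 4-tuples from {1,…,8} summing to 30 is 10.
P(sum = 30) = 10/4096 = 5/2048.

5/2048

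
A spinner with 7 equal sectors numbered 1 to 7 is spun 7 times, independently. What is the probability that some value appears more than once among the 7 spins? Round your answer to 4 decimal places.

P(all 7 different) = 7/7 · 6/7 · ··· · 1/7 ≈ 0.0061.
P(at least two equal) = 1 − 0.0061 = 0.9939.

0.9939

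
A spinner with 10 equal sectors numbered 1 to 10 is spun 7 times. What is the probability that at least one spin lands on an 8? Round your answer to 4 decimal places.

0.5217

P(no spin lands on an 8) = (9/10)^7 ≈ 0.4783.
P(at least one) = 1 − 0.4783 = 0.5217.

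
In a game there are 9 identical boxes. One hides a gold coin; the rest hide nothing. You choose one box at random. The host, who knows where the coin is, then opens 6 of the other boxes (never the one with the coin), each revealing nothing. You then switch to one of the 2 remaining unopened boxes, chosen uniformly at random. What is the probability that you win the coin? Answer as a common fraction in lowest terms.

4/9

Your original box holds the coin with probability 1/9, so the other 8 collectively hold it with probability 8/9.
The host can always find 6 empty boxes to open, so the reveals don't change that 8/9; it is now spread over the 2 remaining unopened boxes.
P(win by switching) = (8/9) · (1/2) = 4/9.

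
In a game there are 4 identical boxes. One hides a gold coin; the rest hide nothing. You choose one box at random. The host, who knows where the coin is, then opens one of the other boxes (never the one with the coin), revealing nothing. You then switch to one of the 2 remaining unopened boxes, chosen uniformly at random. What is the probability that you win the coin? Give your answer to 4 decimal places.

Your original box holds the coin with probability 1/4, so the other 3 collectively hold it with probability 3/4.
The host can always find an empty box to open, so this doesn't change that 3/4; it is now spread over the 2 remaining unopened boxes.
P(win by switching) = (3/4) · (1/2) = 3/8 ≈ 0.3750.

0.3750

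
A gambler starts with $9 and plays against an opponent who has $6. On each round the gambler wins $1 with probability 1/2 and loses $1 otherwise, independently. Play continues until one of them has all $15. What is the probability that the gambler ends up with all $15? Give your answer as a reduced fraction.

3/5

With a fair step, P(i) = ½P(i−1) + ½P(i+1) with P(0)=0, P(15)=1 has the linear solution P(i) = i/15.
P(9) = 9/15 = 3/5.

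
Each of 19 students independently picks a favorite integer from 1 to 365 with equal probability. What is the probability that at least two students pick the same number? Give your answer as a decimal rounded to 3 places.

0.379

It's easier to compute the probability that all 19 are distinct.
P(all distinct) = 365/365 · 364/365 · ··· · 347/365 ≈ 0.621.
So the probability of at least one match is 1 − 0.621 = 0.379.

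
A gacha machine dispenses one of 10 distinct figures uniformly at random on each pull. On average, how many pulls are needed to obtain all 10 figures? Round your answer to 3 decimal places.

29.290

After i distinct types are collected, each trial gives a new one with probability (10−i)/10, so the expected wait for the next new type is 10/(10−i).
E = 10/10 + 10/9 + 10/8 + 10/7 + 10/6 + 10/5 + 10/4 + 10/3 + 10/2 + 10/1 = 7381/252 ≈ 29.290.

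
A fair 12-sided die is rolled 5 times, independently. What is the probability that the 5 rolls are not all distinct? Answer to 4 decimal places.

0.6181

P(all 5 different) = 12/12 · 11/12 · ··· · 8/12 ≈ 0.3819.
P(at least two equal) = 1 − 0.3819 = 0.6181.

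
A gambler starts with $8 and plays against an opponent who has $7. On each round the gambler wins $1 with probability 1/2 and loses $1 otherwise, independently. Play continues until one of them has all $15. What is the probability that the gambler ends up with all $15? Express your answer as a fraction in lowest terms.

With a fair step, P(i) = ½P(i−1) + ½P(i+1) with P(0)=0, P(15)=1 has the linear solution P(i) = i/15.
P(8) = 8/15.

8/15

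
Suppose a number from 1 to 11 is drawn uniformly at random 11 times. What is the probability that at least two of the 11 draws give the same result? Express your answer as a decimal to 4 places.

0.9999

P(all 11 different) = 11/11 · 10/11 · ··· · 1/11 ≈ 0.0001.
P(at least two equal) = 1 − 0.0001 = 0.9999.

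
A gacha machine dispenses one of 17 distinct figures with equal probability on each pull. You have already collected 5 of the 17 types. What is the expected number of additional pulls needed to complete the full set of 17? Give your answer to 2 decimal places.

52.75

Starting from 5 distinct types, each trial gives a new one with probability (17−i)/17 when i types are held, so the wait for the next new type is 17/(17−i).
E = 17/12 + 17/11 + 17/10 + 17/9 + 17/8 + 17/7 + 17/6 + 17/5 + 17/4 + 17/3 + 17/2 + 17/1 = 1462357/27720 ≈ 52.75.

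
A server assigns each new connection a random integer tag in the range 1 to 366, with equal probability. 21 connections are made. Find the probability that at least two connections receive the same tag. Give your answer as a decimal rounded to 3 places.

0.443

It's easier to compute the probability that all 21 are distinct.
P(all distinct) = 366/366 · 365/366 · ··· · 346/366 ≈ 0.557.
So the probability of at least one match is 1 − 0.557 = 0.443.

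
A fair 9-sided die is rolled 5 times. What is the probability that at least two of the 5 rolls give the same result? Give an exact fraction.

P(all 5 different) = 9/9 · 8/9 · ··· · 5/9 = 560/2187.
P(at least two equal) = 1 − 560/2187 = 1627/2187.

1627/2187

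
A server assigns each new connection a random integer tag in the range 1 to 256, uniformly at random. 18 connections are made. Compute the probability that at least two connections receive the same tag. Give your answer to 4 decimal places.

0.4576

It's easier to compute the probability that all 18 are distinct.
P(all distinct) = 256/256 · 255/256 · ··· · 239/256 ≈ 0.5424.
So the probability of at least one match is 1 − 0.5424 = 0.4576.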